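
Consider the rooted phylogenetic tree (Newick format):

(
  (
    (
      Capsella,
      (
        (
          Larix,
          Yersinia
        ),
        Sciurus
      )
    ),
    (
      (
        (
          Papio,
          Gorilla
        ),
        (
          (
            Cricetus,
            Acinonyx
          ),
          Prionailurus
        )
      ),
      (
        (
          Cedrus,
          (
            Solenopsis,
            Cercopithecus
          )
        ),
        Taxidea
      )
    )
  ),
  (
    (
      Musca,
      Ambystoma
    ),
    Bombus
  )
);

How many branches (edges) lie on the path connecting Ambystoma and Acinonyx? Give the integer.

The MRCA of Ambystoma and Acinonyx is the root of the tree.
From Ambystoma up to that node: 3 branches. From Acinonyx up to the same node: 6 branches. Total: 3 + 6 = 9.

9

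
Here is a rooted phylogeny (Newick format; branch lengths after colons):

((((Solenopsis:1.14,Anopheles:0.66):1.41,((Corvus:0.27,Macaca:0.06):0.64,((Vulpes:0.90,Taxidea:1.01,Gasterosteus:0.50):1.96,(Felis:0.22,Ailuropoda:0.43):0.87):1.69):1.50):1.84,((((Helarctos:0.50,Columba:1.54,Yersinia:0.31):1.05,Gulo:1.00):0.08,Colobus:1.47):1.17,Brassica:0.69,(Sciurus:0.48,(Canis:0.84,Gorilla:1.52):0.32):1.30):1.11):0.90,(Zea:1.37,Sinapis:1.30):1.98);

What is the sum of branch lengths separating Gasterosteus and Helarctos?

11.40

The path runs Gasterosteus → … → MRCA → … → Helarctos; the MRCA is the node subtending (((Solenopsis,Anopheles),((Corvus,Macaca),((Vulpes,Taxidea,Gasterosteus),(Felis,Ailuropoda)))),((((Helarctos,Columba,Yersinia),Gulo),Colobus),Brassica,(Sciurus,(Canis,Gorilla)))).
Branch lengths along that path: 0.50 + 1.96 + 1.69 + 1.50 + 1.84 + 1.11 + 1.17 + 0.08 + 1.05 + 0.50 = 11.40.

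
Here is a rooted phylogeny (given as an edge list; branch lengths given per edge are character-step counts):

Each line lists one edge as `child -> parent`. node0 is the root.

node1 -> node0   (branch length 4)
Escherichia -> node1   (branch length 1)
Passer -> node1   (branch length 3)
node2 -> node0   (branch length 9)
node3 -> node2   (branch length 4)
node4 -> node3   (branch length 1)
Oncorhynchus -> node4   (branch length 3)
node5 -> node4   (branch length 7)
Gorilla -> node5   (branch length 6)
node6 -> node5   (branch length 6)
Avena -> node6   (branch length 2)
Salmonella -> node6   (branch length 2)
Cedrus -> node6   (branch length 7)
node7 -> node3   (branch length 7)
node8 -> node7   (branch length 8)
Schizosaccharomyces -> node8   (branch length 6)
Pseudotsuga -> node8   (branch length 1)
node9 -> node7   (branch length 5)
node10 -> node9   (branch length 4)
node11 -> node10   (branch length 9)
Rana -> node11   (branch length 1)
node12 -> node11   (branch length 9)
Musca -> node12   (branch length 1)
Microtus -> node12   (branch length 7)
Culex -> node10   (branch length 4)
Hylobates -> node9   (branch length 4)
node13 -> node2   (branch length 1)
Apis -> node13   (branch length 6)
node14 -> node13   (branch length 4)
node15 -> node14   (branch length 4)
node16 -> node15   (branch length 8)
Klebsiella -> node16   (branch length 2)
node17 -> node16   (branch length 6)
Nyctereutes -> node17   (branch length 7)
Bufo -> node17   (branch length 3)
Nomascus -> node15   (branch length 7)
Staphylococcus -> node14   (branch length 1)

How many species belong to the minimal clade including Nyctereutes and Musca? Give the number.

18

The MRCA of Nyctereutes and Musca is the node subtending (((Oncorhynchus,(Gorilla,(Avena,Salmonella,Cedrus))),((Schizosaccharomyces,Pseudotsuga),(((Rana,(Musca,Microtus)),Culex),Hylobates))),(Apis,(((Klebsiella,(Nyctereutes,Bufo)),Nomascus),Staphylococcus))).
That clade contains 18 terminal taxa: Apis, Avena, Bufo, Cedrus, Culex, Gorilla, Hylobates, Klebsiella, Microtus, Musca, Nomascus, Nyctereutes, Oncorhynchus, Pseudotsuga, Rana, Salmonella, Schizosaccharomyces, Staphylococcus.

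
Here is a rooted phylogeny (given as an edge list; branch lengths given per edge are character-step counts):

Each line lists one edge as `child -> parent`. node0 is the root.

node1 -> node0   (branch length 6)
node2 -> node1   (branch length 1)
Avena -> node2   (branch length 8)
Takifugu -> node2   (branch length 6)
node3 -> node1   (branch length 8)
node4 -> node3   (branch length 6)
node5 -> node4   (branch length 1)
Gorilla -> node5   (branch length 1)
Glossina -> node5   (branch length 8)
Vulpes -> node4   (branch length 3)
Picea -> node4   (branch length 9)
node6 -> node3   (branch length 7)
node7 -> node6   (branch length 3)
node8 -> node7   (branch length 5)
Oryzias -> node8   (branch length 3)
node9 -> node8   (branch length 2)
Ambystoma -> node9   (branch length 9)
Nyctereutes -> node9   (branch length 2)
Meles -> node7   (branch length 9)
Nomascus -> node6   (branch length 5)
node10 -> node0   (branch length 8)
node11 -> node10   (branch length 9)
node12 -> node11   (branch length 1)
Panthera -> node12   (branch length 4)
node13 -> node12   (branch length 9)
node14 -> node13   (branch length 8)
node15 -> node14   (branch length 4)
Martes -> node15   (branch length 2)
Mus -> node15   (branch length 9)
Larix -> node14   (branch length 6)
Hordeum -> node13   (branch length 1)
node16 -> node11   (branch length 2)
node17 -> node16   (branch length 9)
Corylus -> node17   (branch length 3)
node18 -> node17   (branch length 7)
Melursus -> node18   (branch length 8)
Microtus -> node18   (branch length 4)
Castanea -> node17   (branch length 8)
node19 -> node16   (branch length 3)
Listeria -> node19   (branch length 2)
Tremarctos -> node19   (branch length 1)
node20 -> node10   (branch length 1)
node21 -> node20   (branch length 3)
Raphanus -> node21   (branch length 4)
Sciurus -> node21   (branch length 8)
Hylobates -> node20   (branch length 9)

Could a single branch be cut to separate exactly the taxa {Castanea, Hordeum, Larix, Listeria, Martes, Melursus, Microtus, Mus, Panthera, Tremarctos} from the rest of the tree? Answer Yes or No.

The MRCA of the listed taxa subtends ((Panthera,(((Martes,Mus),Larix),Hordeum)),((Corylus,(Melursus,Microtus),Castanea),(Listeria,Tremarctos))).
That clade also contains Corylus, which is not in the proposed group, so the group is not monophyletic.

No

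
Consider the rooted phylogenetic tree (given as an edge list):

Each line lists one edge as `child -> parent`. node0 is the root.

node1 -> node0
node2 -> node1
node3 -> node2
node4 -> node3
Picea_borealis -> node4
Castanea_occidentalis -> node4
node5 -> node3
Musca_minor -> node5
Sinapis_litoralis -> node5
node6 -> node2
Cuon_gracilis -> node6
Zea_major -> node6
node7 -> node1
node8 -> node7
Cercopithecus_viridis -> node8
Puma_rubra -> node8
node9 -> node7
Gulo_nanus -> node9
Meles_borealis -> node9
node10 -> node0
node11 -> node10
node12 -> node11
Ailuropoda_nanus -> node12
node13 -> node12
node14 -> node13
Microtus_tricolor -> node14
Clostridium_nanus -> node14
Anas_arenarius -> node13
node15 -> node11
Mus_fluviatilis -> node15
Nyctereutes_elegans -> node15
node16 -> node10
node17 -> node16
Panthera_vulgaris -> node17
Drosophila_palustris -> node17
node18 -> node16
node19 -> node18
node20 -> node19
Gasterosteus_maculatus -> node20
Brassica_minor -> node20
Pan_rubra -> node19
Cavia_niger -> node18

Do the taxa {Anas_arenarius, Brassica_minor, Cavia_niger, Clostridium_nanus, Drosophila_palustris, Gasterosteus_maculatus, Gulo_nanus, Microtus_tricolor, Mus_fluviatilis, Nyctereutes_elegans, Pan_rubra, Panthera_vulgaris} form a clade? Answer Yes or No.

The MRCA of the listed taxa is the root, so the smallest clade containing them is the whole tree.
That clade also contains Ailuropoda_nanus, Castanea_occidentalis, Cercopithecus_viridis, Cuon_gracilis, Meles_borealis, Musca_minor, Picea_borealis, Puma_rubra, Sinapis_litoralis, Zea_major, which are not in the proposed group, so the group is not monophyletic.

No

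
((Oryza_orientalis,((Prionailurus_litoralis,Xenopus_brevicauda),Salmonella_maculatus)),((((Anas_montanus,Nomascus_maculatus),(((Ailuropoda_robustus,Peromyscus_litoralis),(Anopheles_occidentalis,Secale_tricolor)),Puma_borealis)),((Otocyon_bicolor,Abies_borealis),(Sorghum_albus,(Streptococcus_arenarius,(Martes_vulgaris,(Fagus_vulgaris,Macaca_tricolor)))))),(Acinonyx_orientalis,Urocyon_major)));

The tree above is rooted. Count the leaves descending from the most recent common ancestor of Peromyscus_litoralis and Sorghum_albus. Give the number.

14

The MRCA of Peromyscus_litoralis and Sorghum_albus is the node subtending (((Anas_montanus,Nomascus_maculatus),(((Ailuropoda_robustus,Peromyscus_litoralis),(Anopheles_occidentalis,Secale_tricolor)),Puma_borealis)),((Otocyon_bicolor,Abies_borealis),(Sorghum_albus,(Streptococcus_arenarius,(Martes_vulgaris,(Fagus_vulgaris,Macaca_tricolor)))))).
That clade contains 14 terminal taxa: Abies_borealis, Ailuropoda_robustus, Anas_montanus, Anopheles_occidentalis, Fagus_vulgaris, Macaca_tricolor, Martes_vulgaris, Nomascus_maculatus, Otocyon_bicolor, Peromyscus_litoralis, Puma_borealis, Secale_tricolor, Sorghum_albus, Streptococcus_arenarius.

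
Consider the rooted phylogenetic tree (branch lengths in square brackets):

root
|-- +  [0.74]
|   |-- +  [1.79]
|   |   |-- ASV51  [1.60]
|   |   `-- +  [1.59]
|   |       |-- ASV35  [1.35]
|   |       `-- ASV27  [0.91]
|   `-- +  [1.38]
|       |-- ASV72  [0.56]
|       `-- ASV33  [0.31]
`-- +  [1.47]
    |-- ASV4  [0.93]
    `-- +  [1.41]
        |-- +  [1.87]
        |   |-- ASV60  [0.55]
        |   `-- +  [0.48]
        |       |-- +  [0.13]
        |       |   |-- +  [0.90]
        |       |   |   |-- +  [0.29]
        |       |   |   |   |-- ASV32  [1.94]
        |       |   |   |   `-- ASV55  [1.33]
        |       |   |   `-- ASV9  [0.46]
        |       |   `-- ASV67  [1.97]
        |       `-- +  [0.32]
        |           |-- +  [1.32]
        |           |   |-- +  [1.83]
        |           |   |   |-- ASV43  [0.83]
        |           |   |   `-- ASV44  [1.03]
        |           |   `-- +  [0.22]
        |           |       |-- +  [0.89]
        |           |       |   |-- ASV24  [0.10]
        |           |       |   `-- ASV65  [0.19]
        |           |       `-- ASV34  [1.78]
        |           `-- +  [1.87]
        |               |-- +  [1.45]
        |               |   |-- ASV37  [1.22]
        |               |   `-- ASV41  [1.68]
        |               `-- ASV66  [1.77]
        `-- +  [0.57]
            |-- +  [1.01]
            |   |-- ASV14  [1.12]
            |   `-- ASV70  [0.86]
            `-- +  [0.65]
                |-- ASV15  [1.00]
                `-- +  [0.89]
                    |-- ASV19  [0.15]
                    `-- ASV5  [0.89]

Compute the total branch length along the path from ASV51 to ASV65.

The path runs ASV51 → … → MRCA → … → ASV65; the MRCA is the root of the tree.
Branch lengths along that path: 1.60 + 1.79 + 0.74 + 1.47 + 1.41 + 1.87 + 0.48 + 0.32 + 1.32 + 0.22 + 0.89 + 0.19 = 12.30.

12.30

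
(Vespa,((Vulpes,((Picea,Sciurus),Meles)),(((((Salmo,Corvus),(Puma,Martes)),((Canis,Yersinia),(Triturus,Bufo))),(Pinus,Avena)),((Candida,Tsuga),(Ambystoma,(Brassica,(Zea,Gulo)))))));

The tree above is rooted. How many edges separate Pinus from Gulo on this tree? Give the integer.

8

The MRCA of Pinus and Gulo is the node subtending (((((Salmo,Corvus),(Puma,Martes)),((Canis,Yersinia),(Triturus,Bufo))),(Pinus,Avena)),((Candida,Tsuga),(Ambystoma,(Brassica,(Zea,Gulo))))).
From Pinus up to that node: 3 branches. From Gulo up to the same node: 5 branches. Total: 3 + 5 = 8.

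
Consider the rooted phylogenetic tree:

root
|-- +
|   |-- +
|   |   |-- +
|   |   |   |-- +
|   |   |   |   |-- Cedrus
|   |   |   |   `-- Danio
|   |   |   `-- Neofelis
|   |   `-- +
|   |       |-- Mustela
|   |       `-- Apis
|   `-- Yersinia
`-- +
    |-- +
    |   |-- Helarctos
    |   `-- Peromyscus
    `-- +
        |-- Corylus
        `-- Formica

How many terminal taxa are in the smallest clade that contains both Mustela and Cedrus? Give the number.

The MRCA of Mustela and Cedrus is the node subtending (((Cedrus,Danio),Neofelis),(Mustela,Apis)).
That clade contains 5 terminal taxa: Apis, Cedrus, Danio, Mustela, Neofelis.

5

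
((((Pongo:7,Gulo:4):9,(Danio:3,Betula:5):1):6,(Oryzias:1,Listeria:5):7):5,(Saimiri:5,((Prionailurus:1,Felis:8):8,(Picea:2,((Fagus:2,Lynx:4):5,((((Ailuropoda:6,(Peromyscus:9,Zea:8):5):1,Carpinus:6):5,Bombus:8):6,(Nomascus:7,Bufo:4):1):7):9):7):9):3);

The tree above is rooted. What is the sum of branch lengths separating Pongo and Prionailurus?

The path runs Pongo → … → MRCA → … → Prionailurus; the MRCA is the root of the tree.
Branch lengths along that path: 7 + 9 + 6 + 5 + 3 + 9 + 8 + 1 = 48.

48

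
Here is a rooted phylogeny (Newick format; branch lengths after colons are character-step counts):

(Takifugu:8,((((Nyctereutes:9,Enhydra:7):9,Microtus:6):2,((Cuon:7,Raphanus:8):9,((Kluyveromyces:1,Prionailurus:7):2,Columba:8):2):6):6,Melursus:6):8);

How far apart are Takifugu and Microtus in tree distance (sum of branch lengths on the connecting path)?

30

The path runs Takifugu → … → MRCA → … → Microtus; the MRCA is the root of the tree.
Branch lengths along that path: 8 + 8 + 6 + 2 + 6 = 30.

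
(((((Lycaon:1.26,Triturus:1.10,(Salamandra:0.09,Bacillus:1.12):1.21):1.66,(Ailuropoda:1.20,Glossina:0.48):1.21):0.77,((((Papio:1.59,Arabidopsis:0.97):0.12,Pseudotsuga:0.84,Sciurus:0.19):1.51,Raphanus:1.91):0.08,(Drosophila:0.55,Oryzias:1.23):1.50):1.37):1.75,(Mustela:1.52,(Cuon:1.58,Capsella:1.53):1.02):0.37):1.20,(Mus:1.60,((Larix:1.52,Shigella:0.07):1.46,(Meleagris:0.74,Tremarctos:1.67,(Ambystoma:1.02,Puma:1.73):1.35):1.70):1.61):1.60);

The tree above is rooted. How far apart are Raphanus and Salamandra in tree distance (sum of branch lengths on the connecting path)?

7.09

The path runs Raphanus → … → MRCA → … → Salamandra; the MRCA is the node subtending (((Lycaon,Triturus,(Salamandra,Bacillus)),(Ailuropoda,Glossina)),((((Papio,Arabidopsis),Pseudotsuga,Sciurus),Raphanus),(Drosophila,Oryzias))).
Branch lengths along that path: 1.91 + 0.08 + 1.37 + 0.77 + 1.66 + 1.21 + 0.09 = 7.09.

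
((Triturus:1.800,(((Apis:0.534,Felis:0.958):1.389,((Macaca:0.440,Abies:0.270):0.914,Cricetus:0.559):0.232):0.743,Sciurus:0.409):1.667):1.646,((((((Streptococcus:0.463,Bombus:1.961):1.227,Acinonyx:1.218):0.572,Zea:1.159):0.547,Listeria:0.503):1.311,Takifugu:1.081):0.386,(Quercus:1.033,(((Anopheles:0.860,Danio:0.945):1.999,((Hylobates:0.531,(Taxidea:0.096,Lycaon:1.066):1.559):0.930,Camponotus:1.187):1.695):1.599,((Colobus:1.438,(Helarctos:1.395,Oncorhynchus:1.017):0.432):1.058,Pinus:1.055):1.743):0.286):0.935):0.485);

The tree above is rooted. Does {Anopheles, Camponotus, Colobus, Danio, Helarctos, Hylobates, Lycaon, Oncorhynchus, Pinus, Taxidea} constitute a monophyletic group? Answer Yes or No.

Yes

The most recent common ancestor of these taxa subtends (((Anopheles,Danio),((Hylobates,(Taxidea,Lycaon)),Camponotus)),((Colobus,(Helarctos,Oncorhynchus)),Pinus)).
That clade has exactly 10 tips — every listed taxon and nothing else — so the group is monophyletic.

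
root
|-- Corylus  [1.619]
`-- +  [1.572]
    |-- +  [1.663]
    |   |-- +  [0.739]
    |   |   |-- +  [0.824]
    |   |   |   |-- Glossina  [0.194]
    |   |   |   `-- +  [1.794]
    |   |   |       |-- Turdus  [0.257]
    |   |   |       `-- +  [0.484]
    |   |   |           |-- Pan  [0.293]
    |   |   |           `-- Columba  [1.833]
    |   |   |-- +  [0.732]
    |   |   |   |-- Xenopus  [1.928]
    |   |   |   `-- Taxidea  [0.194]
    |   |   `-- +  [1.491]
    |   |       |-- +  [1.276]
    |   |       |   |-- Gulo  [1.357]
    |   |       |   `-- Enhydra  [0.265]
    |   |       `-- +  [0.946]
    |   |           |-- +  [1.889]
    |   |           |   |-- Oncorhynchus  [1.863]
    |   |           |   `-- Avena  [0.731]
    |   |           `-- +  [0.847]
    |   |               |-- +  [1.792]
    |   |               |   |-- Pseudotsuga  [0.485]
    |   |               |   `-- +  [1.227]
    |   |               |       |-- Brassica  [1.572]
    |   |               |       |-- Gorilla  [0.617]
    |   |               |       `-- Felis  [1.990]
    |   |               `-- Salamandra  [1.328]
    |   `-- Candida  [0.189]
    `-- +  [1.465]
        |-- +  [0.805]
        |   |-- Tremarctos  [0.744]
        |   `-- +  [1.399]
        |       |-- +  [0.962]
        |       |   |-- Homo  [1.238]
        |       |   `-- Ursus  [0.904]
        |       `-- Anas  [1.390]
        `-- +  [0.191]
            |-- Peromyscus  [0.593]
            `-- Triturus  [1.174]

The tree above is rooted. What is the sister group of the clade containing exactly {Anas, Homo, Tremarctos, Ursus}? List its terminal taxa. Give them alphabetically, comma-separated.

Peromyscus, Triturus

The clade containing exactly {Anas, Homo, Tremarctos, Ursus} attaches to the tree at the node subtending ((Tremarctos,((Homo,Ursus),Anas)),(Peromyscus,Triturus)).
The other lineage descending from that same node — the sister group — is (Peromyscus,Triturus); its 2 tips in alphabetical order are the answer.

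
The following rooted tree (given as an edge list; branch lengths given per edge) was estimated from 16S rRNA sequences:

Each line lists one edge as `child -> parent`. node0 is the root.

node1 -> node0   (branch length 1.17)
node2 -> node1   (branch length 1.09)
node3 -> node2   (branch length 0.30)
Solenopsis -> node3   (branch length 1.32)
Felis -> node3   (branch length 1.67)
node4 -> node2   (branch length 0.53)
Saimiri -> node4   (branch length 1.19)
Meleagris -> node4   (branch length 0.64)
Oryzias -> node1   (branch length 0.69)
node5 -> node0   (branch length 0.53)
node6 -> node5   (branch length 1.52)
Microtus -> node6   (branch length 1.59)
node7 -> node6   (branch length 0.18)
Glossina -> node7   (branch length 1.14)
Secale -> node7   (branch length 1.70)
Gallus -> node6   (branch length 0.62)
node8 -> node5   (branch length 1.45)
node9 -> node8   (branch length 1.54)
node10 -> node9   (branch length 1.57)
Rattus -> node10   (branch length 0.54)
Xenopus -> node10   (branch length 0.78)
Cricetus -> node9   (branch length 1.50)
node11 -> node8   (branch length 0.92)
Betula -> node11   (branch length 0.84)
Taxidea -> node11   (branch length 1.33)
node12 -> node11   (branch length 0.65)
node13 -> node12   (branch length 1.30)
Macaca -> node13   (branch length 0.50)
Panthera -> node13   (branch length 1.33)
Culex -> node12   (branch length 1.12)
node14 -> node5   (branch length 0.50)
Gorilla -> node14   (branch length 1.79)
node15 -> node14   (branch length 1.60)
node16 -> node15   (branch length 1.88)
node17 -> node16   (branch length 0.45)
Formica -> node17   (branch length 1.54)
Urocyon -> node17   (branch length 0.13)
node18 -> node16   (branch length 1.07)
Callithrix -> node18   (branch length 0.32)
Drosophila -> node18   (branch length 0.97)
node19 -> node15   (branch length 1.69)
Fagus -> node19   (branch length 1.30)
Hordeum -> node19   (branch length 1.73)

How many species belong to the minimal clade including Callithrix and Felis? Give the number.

The MRCA of Callithrix and Felis is the root, so the clade is the entire tree.
That clade contains 24 terminal taxa: Betula, Callithrix, Cricetus, Culex, Drosophila, Fagus, Felis, Formica, Gallus, Glossina, Gorilla, Hordeum, Macaca, Meleagris, Microtus, Oryzias, Panthera, Rattus, Saimiri, Secale, Solenopsis, Taxidea, Urocyon, Xenopus.

24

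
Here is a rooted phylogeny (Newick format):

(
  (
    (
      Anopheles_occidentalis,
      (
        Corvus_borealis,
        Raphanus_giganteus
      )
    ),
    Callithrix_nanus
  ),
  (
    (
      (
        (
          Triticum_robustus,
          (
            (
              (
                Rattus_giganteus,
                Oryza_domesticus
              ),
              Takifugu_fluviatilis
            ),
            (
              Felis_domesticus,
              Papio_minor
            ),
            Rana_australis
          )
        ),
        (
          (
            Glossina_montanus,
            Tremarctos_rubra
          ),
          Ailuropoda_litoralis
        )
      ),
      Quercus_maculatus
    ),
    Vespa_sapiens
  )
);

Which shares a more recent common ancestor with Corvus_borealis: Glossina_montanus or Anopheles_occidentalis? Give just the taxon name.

Anopheles_occidentalis

The MRCA of Corvus_borealis and Anopheles_occidentalis subtends (Anopheles_occidentalis,(Corvus_borealis,Raphanus_giganteus)) (3 taxa).
The MRCA of Corvus_borealis and Glossina_montanus is the root, subtending the entire tree (16 taxa).
The first is nested inside the second, so Corvus_borealis shares a more recent common ancestor with Anopheles_occidentalis.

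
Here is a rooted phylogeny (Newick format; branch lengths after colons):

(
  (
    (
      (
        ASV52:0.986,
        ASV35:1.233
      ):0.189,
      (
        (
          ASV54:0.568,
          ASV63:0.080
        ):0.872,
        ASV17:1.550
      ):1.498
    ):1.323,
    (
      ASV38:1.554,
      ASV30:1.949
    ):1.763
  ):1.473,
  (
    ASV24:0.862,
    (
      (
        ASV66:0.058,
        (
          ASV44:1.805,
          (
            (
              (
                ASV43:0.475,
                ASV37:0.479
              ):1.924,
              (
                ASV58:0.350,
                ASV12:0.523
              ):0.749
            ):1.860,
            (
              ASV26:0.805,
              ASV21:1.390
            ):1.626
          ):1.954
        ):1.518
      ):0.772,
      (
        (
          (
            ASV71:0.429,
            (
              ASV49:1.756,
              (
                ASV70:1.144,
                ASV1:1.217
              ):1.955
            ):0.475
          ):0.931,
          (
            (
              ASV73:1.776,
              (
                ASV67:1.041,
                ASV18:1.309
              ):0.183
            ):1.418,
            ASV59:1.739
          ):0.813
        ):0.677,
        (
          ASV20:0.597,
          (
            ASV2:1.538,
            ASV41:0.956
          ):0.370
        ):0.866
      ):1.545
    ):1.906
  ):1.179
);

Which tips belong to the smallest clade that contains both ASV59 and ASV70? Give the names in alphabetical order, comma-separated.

Tracing ASV59: it sits inside ((ASV73,(ASV67,ASV18)),ASV59).
Tracing ASV70: it sits inside (ASV70,ASV1).
The smallest clade enclosing both is ((ASV71,(ASV49,(ASV70,ASV1))),((ASV73,(ASV67,ASV18)),ASV59)); the answer is its 8 terminal taxa in alphabetical order.

ASV1, ASV18, ASV49, ASV59, ASV67, ASV70, ASV71, ASV73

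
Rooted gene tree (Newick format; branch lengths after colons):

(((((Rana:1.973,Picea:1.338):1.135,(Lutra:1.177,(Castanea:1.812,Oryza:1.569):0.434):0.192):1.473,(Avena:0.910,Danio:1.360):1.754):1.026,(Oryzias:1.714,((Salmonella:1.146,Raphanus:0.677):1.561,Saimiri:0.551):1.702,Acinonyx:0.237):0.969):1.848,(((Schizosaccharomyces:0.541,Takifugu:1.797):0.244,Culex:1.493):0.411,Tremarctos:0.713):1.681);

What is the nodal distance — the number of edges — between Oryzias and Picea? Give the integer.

6

The MRCA of Oryzias and Picea is the node subtending ((((Rana,Picea),(Lutra,(Castanea,Oryza))),(Avena,Danio)),(Oryzias,((Salmonella,Raphanus),Saimiri),Acinonyx)).
From Oryzias up to that node: 2 branches. From Picea up to the same node: 4 branches. Total: 2 + 4 = 6.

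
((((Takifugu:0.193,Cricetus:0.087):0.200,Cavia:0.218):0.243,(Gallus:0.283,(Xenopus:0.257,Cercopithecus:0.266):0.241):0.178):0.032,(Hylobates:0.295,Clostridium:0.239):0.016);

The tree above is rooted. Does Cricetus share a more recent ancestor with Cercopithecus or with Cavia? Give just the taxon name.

Cavia

The MRCA of Cricetus and Cavia subtends ((Takifugu,Cricetus),Cavia) (3 taxa).
The MRCA of Cricetus and Cercopithecus subtends (((Takifugu,Cricetus),Cavia),(Gallus,(Xenopus,Cercopithecus))) (6 taxa).
The first is nested inside the second, so Cricetus shares a more recent common ancestor with Cavia.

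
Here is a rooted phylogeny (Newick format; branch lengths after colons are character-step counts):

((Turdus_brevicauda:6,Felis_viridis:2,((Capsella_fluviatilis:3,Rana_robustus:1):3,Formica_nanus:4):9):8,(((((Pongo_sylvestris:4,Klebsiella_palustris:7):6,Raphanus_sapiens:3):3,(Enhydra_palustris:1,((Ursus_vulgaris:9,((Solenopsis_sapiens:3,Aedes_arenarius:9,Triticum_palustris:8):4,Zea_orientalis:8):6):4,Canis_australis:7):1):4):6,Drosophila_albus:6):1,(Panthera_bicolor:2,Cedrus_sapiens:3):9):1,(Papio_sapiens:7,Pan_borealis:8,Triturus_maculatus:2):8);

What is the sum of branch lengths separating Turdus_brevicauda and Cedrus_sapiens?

The path runs Turdus_brevicauda → … → MRCA → … → Cedrus_sapiens; the MRCA is the root of the tree.
Branch lengths along that path: 6 + 8 + 1 + 9 + 3 = 27.

27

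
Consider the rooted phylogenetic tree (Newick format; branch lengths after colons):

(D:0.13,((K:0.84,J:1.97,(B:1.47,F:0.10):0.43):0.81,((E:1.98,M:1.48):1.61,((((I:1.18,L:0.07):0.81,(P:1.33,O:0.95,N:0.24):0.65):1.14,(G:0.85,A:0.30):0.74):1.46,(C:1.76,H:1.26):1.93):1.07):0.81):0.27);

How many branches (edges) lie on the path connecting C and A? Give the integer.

The MRCA of C and A is the node subtending ((((I,L),(P,O,N)),(G,A)),(C,H)).
From C up to that node: 2 branches. From A up to the same node: 3 branches. Total: 2 + 3 = 5.

5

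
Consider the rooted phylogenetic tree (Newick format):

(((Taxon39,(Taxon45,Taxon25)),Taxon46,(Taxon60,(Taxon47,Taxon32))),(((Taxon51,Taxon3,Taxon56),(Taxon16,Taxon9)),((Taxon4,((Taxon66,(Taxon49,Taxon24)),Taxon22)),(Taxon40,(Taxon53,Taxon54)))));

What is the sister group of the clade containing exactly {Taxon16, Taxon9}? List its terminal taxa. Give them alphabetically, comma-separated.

The clade containing exactly {Taxon16, Taxon9} attaches to the tree at the node subtending ((Taxon51,Taxon3,Taxon56),(Taxon16,Taxon9)).
The other lineage descending from that same node — the sister group — is (Taxon51,Taxon3,Taxon56); its 3 tips in alphabetical order are the answer.

Taxon3, Taxon51, Taxon56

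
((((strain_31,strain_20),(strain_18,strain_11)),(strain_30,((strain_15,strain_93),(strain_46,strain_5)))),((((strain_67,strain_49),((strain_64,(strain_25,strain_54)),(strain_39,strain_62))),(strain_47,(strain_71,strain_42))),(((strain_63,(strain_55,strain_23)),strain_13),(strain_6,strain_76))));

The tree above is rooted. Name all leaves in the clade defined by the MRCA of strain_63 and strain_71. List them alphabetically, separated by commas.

Tracing strain_63: it sits inside (strain_63,(strain_55,strain_23)).
Tracing strain_71: it sits inside (strain_71,strain_42).
The smallest clade enclosing both is ((((strain_67,strain_49),((strain_64,(strain_25,strain_54)),(strain_39,strain_62))),(strain_47,(strain_71,strain_42))),(((strain_63,(strain_55,strain_23)),strain_13),(strain_6,strain_76))); the answer is its 16 terminal taxa in alphabetical order.

strain_13, strain_23, strain_25, strain_39, strain_42, strain_47, strain_49, strain_54, strain_55, strain_6, strain_62, strain_63, strain_64, strain_67, strain_71, strain_76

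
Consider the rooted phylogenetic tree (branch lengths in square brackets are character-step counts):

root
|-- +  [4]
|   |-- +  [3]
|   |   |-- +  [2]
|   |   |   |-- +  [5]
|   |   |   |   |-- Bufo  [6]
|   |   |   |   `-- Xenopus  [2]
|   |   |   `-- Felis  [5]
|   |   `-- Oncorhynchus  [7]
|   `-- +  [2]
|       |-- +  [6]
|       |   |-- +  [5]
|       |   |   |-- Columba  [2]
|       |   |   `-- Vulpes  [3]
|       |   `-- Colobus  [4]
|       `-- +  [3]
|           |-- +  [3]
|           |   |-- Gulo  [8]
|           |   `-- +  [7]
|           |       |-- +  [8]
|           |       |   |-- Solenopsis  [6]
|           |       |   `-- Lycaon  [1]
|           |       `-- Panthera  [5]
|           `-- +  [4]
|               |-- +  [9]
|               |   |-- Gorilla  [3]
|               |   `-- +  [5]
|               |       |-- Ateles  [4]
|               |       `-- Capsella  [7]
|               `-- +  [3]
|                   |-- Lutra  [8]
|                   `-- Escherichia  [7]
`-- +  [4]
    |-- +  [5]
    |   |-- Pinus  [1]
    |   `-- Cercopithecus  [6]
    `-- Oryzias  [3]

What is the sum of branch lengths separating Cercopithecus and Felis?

29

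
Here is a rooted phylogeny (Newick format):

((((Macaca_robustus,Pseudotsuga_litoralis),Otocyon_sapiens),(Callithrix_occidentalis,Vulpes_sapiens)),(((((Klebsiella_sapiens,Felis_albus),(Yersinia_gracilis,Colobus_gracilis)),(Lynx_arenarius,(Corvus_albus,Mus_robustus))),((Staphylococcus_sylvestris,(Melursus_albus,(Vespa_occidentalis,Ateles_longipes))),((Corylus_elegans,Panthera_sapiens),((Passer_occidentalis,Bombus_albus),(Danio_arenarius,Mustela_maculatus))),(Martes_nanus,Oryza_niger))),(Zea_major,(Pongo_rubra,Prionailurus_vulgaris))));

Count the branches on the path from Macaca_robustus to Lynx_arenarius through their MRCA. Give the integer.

The MRCA of Macaca_robustus and Lynx_arenarius is the root of the tree.
From Macaca_robustus up to that node: 4 branches. From Lynx_arenarius up to the same node: 5 branches. Total: 4 + 5 = 9.

9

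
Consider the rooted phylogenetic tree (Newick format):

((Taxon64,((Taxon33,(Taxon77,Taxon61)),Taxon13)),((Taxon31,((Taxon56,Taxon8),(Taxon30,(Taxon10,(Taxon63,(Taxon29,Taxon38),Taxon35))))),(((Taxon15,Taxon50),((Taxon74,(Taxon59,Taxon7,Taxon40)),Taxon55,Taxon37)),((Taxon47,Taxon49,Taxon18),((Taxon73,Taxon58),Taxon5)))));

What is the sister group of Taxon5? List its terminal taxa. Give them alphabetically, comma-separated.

Taxon5 attaches to the tree at the node subtending ((Taxon73,Taxon58),Taxon5).
The other lineage descending from that same node — the sister group — is (Taxon73,Taxon58); its 2 tips in alphabetical order are the answer.

Taxon58, Taxon73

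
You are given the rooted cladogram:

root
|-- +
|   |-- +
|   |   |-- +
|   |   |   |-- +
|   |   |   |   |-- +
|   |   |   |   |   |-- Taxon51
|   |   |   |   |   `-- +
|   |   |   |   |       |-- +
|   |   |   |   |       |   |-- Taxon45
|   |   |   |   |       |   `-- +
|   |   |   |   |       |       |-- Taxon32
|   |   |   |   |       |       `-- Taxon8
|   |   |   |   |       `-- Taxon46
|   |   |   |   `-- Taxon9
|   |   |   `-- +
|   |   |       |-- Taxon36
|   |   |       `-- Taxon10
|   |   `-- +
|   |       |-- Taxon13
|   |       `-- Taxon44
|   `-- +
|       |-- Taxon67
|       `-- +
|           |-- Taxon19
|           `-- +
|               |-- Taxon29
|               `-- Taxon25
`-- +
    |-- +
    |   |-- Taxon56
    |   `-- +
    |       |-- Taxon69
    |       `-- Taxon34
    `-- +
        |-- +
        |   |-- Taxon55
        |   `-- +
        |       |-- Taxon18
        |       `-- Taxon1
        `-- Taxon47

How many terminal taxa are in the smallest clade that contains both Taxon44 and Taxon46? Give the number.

The MRCA of Taxon44 and Taxon46 is the node subtending ((((Taxon51,((Taxon45,(Taxon32,Taxon8)),Taxon46)),Taxon9),(Taxon36,Taxon10)),(Taxon13,Taxon44)).
That clade contains 10 terminal taxa: Taxon10, Taxon13, Taxon32, Taxon36, Taxon44, Taxon45, Taxon46, Taxon51, Taxon8, Taxon9.

10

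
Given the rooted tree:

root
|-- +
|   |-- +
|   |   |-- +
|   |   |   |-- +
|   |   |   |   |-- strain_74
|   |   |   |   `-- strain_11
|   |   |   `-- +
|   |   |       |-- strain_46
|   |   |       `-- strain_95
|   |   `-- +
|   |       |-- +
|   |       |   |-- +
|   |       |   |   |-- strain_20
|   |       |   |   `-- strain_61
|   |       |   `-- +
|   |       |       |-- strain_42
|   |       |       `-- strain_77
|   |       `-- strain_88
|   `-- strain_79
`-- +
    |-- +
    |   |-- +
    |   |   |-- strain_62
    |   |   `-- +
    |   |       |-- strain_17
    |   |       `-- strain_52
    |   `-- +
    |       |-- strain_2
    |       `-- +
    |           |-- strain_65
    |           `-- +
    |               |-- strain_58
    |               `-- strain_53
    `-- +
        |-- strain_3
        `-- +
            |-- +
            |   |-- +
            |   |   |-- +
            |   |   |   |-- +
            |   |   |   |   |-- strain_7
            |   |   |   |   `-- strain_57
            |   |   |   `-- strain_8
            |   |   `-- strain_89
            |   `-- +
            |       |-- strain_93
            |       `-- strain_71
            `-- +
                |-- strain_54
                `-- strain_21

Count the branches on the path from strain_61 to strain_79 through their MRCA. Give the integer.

The MRCA of strain_61 and strain_79 is the node subtending ((((strain_74,strain_11),(strain_46,strain_95)),(((strain_20,strain_61),(strain_42,strain_77)),strain_88)),strain_79).
From strain_61 up to that node: 5 branches. From strain_79 up to the same node: 1 branch. Total: 5 + 1 = 6.

6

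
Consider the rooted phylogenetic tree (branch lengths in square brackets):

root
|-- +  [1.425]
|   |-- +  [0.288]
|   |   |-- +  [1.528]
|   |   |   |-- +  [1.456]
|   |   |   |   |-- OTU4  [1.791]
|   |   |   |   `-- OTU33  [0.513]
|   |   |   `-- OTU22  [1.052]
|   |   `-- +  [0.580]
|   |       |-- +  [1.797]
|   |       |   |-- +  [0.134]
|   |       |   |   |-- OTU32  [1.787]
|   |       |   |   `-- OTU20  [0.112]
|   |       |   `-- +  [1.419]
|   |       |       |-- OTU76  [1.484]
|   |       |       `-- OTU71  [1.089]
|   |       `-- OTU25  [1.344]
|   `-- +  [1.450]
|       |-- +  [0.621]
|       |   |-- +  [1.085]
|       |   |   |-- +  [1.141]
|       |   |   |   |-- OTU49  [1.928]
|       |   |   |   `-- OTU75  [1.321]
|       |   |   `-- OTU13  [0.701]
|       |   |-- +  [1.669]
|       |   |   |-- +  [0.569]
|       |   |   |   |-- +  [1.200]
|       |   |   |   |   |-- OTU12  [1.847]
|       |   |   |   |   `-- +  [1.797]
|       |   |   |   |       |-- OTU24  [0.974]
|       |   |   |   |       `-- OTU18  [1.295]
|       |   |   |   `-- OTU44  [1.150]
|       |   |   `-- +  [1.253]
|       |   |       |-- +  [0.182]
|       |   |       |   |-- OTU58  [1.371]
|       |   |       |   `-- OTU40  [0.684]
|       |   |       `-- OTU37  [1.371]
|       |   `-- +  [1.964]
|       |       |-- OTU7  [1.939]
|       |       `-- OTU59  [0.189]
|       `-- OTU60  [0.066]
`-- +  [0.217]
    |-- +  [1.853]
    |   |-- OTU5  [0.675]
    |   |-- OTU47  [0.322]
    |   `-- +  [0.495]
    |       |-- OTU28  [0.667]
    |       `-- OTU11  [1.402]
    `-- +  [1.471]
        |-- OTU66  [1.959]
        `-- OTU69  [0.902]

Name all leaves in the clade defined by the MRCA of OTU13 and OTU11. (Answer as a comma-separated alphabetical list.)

Tracing OTU13: it sits inside ((OTU49,OTU75),OTU13).
Tracing OTU11: it sits inside (OTU28,OTU11).
The smallest clade enclosing both is the whole tree (their MRCA is the root), so the answer is all 27 tips in alphabetical order.

OTU11, OTU12, OTU13, OTU18, OTU20, OTU22, OTU24, OTU25, OTU28, OTU32, OTU33, OTU37, OTU4, OTU40, OTU44, OTU47, OTU49, OTU5, OTU58, OTU59, OTU60, OTU66, OTU69, OTU7, OTU71, OTU75, OTU76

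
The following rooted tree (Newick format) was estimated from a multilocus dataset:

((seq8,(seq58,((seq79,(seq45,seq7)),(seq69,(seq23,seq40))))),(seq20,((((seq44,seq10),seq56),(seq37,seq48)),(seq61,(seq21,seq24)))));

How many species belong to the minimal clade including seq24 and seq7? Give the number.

17

The MRCA of seq24 and seq7 is the root, so the clade is the entire tree.
That clade contains 17 terminal taxa: seq10, seq20, seq21, seq23, seq24, seq37, seq40, seq44, seq45, seq48, seq56, seq58, seq61, seq69, seq7, seq79, seq8.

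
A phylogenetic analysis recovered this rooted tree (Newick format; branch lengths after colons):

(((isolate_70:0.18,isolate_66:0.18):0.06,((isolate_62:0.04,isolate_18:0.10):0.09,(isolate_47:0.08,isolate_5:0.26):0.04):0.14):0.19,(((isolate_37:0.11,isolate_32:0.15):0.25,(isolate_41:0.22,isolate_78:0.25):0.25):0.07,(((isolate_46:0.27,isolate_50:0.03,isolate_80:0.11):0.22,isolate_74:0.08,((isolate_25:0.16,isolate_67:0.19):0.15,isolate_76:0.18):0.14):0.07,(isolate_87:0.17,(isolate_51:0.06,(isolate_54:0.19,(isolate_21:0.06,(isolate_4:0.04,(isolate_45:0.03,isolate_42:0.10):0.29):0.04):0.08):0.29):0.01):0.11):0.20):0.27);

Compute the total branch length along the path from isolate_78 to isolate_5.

1.47

The path runs isolate_78 → … → MRCA → … → isolate_5; the MRCA is the root of the tree.
Branch lengths along that path: 0.25 + 0.25 + 0.07 + 0.27 + 0.19 + 0.14 + 0.04 + 0.26 = 1.47.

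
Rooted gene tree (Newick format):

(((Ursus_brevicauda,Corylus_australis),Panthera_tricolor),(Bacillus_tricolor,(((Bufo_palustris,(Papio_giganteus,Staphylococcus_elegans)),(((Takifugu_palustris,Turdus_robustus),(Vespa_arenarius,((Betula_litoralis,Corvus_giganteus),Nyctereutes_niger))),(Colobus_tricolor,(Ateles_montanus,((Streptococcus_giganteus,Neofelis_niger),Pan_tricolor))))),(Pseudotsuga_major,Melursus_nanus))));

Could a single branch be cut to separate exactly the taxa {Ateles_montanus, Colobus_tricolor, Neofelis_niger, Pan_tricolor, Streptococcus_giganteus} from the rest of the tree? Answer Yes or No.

The most recent common ancestor of these taxa subtends (Colobus_tricolor,(Ateles_montanus,((Streptococcus_giganteus,Neofelis_niger),Pan_tricolor))).
That clade has exactly 5 tips — every listed taxon and nothing else — so the group is monophyletic.

Yes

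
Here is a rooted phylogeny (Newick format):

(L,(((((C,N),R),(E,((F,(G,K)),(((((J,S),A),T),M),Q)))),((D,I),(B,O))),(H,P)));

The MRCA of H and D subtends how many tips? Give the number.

The MRCA of H and D is the node subtending (((((C,N),R),(E,((F,(G,K)),(((((J,S),A),T),M),Q)))),((D,I),(B,O))),(H,P)).
That clade contains 19 terminal taxa: A, B, C, D, E, F, G, H, I, J, K, M, N, O, P, Q, R, S, T.

19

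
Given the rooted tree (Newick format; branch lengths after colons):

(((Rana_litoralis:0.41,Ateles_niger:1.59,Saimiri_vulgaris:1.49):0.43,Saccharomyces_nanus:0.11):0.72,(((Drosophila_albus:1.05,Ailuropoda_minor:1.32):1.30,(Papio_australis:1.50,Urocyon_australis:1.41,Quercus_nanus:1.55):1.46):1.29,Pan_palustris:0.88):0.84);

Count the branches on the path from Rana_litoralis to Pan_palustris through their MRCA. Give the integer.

5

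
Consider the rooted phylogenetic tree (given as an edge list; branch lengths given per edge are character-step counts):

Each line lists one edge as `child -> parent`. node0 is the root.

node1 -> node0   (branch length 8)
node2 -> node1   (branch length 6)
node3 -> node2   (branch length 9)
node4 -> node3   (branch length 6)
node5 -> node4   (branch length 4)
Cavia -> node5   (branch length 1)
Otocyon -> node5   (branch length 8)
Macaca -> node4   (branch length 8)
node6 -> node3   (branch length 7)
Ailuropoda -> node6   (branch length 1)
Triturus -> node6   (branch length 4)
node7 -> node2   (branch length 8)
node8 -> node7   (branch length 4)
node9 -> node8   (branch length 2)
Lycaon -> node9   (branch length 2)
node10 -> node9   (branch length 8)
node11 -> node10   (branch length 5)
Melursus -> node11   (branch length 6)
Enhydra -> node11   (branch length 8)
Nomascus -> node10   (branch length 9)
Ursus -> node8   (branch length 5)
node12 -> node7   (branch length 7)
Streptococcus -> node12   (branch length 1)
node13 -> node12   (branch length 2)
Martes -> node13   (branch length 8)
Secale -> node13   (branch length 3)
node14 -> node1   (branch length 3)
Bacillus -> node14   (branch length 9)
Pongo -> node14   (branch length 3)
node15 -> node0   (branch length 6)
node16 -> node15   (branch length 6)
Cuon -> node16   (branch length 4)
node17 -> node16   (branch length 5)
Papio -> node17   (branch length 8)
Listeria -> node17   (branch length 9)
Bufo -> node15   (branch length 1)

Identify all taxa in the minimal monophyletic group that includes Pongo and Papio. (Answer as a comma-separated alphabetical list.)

Tracing Pongo: it sits inside (Bacillus,Pongo).
Tracing Papio: it sits inside (Papio,Listeria).
The smallest clade enclosing both is the whole tree (their MRCA is the root), so the answer is all 19 tips in alphabetical order.

Ailuropoda, Bacillus, Bufo, Cavia, Cuon, Enhydra, Listeria, Lycaon, Macaca, Martes, Melursus, Nomascus, Otocyon, Papio, Pongo, Secale, Streptococcus, Triturus, Ursus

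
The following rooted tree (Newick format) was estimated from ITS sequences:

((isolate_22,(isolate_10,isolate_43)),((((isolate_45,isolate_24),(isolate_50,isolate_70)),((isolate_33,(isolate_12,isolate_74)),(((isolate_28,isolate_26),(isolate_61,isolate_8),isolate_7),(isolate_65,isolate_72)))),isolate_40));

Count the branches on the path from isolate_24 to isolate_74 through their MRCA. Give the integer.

7

The MRCA of isolate_24 and isolate_74 is the node subtending (((isolate_45,isolate_24),(isolate_50,isolate_70)),((isolate_33,(isolate_12,isolate_74)),(((isolate_28,isolate_26),(isolate_61,isolate_8),isolate_7),(isolate_65,isolate_72)))).
From isolate_24 up to that node: 3 branches. From isolate_74 up to the same node: 4 branches. Total: 3 + 4 = 7.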